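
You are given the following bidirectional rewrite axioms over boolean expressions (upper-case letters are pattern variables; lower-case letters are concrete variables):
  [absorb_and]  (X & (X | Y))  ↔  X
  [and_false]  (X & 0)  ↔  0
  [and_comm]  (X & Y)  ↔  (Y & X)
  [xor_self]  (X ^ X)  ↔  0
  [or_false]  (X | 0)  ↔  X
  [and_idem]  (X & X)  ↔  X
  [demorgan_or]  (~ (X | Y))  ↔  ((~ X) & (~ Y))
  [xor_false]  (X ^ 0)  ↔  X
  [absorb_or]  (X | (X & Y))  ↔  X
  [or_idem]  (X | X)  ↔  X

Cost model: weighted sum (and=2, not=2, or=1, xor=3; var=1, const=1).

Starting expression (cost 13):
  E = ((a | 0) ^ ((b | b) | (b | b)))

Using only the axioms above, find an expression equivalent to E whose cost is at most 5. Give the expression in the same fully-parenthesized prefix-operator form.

(1) ((b | b) | (b | b))  =[or_idem →]=  (b | b)    ⊢ ((a | 0) ^ (b | b))
(2) (b | b)  =[or_idem →]=  b    ⊢ ((a | 0) ^ b)
(3) (a | 0)  =[or_false →]=  a    ⊢ cost 5, within 5

(a ^ b)   [cost 5]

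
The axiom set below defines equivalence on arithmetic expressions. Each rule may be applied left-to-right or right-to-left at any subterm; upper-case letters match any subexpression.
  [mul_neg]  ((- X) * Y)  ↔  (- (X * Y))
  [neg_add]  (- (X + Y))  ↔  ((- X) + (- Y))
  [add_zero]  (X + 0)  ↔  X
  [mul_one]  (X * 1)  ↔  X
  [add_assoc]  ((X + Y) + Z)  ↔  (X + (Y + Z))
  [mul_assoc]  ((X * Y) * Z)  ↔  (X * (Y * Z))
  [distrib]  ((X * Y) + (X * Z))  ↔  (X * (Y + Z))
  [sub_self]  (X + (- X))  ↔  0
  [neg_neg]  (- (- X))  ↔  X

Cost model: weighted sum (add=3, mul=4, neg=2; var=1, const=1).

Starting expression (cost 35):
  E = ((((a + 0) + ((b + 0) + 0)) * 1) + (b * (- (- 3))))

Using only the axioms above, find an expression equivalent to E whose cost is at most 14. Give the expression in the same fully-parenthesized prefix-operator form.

((a + b) + (b * 3))   [cost 14]

(1) ((b + 0) + 0)  =[add_zero →]=  (b + 0)    ⊢ ((((a + 0) + (b + 0)) * 1) + (b * (- (- 3))))
(2) (b + 0)  =[add_zero →]=  b    ⊢ ((((a + 0) + b) * 1) + (b * (- (- 3))))
(3) (((a + 0) + b) * 1)  =[mul_one →]=  ((a + 0) + b)    ⊢ (((a + 0) + b) + (b * (- (- 3))))
(4) (- (- 3))  =[neg_neg →]=  3    ⊢ (((a + 0) + b) + (b * 3))
(5) (a + 0)  =[add_zero →]=  a    ⊢ cost 14, within 14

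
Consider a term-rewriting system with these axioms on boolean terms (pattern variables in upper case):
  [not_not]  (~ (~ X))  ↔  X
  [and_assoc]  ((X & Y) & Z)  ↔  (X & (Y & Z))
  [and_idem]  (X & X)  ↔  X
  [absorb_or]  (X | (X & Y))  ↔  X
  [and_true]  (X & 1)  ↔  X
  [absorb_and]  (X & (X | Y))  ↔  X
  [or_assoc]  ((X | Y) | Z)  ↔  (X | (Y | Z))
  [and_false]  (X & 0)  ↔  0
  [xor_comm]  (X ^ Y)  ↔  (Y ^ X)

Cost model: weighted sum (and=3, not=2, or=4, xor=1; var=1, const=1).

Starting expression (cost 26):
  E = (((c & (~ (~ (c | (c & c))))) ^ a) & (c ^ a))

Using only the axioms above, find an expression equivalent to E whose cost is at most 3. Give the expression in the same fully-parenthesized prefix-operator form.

(c ^ a)   [cost 3]

(1) (~ (~ (c | (c & c))))  =[not_not →]=  (c | (c & c))    ⊢ (((c & (c | (c & c))) ^ a) & (c ^ a))
(2) (c | (c & c))  =[absorb_or →]=  c    ⊢ (((c & c) ^ a) & (c ^ a))
(3) (c & c)  =[and_idem →]=  c    ⊢ ((c ^ a) & (c ^ a))
(4) ((c ^ a) & (c ^ a))  =[and_idem →]=  (c ^ a)    ⊢ cost 3, within 3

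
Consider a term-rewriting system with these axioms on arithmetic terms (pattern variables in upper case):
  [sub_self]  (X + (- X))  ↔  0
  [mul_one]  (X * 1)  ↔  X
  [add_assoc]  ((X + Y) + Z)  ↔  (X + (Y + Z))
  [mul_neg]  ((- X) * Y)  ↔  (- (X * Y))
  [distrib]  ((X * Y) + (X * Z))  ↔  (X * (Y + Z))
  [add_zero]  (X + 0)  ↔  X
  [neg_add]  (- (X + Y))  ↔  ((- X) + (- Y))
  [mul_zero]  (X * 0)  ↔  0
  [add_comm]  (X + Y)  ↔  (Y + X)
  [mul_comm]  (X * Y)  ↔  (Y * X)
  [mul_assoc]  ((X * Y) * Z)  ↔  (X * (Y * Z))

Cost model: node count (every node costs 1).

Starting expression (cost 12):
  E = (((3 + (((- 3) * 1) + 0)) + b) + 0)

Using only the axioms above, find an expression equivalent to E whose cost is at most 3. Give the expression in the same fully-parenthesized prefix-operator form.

step 1: add_zero (→) rewrites (((- 3) * 1) + 0) into ((- 3) * 1), now (((3 + ((- 3) * 1)) + b) + 0)
step 2: add_comm (→) rewrites ((3 + ((- 3) * 1)) + b) into (b + (3 + ((- 3) * 1))), now ((b + (3 + ((- 3) * 1))) + 0)
step 3: mul_one (→) rewrites ((- 3) * 1) into (- 3), now ((b + (3 + (- 3))) + 0)
step 4: sub_self (→) rewrites (3 + (- 3)) into 0, now ((b + 0) + 0)
step 5: add_zero (→) rewrites ((b + 0) + 0) into (b + 0), reaching cost 3 (bound 3)

(b + 0)   [cost 3]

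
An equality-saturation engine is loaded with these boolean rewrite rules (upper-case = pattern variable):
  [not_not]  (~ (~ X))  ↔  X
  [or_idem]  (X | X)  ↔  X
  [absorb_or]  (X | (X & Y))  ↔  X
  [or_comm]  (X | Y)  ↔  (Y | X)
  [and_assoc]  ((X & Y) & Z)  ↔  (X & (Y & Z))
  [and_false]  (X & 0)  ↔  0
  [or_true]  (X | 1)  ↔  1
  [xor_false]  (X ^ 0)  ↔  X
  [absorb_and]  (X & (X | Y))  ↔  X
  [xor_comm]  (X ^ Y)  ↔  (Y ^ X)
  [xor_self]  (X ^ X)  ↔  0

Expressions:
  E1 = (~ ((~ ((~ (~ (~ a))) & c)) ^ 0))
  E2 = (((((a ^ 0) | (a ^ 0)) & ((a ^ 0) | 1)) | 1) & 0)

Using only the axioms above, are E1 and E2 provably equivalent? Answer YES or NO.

All listed rules preserve value, hence provable equivalence implies equal values everywhere; look for a separating assignment.
a=0, c=1 gives E1 ↦ 1, E2 ↦ 0; values differ ⇒ not provably equivalent.

NO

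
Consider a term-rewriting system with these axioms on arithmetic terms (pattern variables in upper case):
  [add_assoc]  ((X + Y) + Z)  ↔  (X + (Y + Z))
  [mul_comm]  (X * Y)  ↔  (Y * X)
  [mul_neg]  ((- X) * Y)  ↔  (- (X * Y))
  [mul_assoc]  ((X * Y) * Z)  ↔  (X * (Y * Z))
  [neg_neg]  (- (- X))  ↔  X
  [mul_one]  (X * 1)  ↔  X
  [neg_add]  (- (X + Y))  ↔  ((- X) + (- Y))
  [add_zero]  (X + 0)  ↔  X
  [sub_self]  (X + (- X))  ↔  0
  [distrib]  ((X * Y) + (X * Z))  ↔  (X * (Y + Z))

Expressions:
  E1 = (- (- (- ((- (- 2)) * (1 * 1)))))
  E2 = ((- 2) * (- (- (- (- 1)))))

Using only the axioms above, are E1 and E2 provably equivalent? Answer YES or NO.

YES

step 1: neg_neg (→) rewrites (- (- ((- (- 2)) * (1 * 1)))) into ((- (- 2)) * (1 * 1)), now (- ((- (- 2)) * (1 * 1)))
step 2: mul_one (→) rewrites (1 * 1) into 1, now (- ((- (- 2)) * 1))
step 3: mul_one (→) rewrites ((- (- 2)) * 1) into (- (- 2)), now (- (- (- 2)))
step 4: neg_neg (→) rewrites (- (- (- 2))) into (- 2)
step 5: mul_one (←) rewrites (- 2) into ((- 2) * 1)
step 6: neg_neg (←) rewrites 1 into (- (- 1)), now ((- 2) * (- (- 1)))
step 7: neg_neg (←) rewrites (- (- 1)) into (- (- (- (- 1)))), which is E2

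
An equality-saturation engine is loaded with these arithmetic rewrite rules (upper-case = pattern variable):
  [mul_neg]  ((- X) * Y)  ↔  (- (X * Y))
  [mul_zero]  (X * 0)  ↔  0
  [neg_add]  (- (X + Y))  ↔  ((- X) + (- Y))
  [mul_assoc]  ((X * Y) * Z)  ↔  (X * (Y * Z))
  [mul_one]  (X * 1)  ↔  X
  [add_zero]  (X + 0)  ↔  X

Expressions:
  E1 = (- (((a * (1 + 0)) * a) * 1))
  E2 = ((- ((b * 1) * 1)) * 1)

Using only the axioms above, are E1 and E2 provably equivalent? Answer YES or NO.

NO

All listed rules preserve value, hence provable equivalence implies equal values everywhere; look for a separating assignment.
a=0, b=1 gives E1 ↦ 0, E2 ↦ -1; values differ ⇒ not provably equivalent.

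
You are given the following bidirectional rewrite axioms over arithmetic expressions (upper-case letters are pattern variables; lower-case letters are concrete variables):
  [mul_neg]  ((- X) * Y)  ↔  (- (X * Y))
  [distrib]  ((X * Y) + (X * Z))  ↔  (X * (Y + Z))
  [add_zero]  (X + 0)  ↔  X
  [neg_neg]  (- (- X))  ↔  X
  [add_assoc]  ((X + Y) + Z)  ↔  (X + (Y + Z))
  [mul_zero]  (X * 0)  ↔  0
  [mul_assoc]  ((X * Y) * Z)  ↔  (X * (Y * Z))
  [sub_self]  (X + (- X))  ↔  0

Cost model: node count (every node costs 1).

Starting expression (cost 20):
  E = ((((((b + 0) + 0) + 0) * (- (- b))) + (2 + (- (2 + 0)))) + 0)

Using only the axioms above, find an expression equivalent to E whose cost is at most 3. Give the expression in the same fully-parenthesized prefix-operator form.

(1) ((((((b + 0) + 0) + 0) * (- (- b))) + (2 + (- (2 + 0)))) + 0)  =[add_zero →]=  (((((b + 0) + 0) + 0) * (- (- b))) + (2 + (- (2 + 0))))
(2) (2 + 0)  =[add_zero →]=  2    ⊢ (((((b + 0) + 0) + 0) * (- (- b))) + (2 + (- 2)))
(3) (- (- b))  =[neg_neg →]=  b    ⊢ (((((b + 0) + 0) + 0) * b) + (2 + (- 2)))
(4) (b + 0)  =[add_zero →]=  b    ⊢ ((((b + 0) + 0) * b) + (2 + (- 2)))
(5) (b + 0)  =[add_zero →]=  b    ⊢ (((b + 0) * b) + (2 + (- 2)))
(6) (2 + (- 2))  =[sub_self →]=  0    ⊢ (((b + 0) * b) + 0)
(7) (((b + 0) * b) + 0)  =[add_zero →]=  ((b + 0) * b)
(8) (b + 0)  =[add_zero →]=  b    ⊢ cost 3, within 3

(b * b)   [cost 3]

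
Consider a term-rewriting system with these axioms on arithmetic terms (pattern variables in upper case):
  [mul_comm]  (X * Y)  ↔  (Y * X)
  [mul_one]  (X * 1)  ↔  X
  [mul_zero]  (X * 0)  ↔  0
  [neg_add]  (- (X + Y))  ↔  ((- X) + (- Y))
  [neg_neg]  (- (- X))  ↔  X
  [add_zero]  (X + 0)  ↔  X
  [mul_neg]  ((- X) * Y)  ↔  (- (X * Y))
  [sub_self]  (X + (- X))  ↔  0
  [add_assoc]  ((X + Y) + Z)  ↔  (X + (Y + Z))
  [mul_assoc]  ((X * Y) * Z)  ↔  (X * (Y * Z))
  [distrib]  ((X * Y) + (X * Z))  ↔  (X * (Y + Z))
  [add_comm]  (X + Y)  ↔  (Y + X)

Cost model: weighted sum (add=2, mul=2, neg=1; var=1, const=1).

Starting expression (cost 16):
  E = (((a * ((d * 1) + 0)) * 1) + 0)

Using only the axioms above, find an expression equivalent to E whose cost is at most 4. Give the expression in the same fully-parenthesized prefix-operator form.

(a * d)   [cost 4]

(1) (((a * ((d * 1) + 0)) * 1) + 0)  =[add_zero →]=  ((a * ((d * 1) + 0)) * 1)
(2) ((d * 1) + 0)  =[add_zero →]=  (d * 1)    ⊢ ((a * (d * 1)) * 1)
(3) ((a * (d * 1)) * 1)  =[mul_one →]=  (a * (d * 1))
(4) (d * 1)  =[mul_one →]=  d    ⊢ cost 4, within 4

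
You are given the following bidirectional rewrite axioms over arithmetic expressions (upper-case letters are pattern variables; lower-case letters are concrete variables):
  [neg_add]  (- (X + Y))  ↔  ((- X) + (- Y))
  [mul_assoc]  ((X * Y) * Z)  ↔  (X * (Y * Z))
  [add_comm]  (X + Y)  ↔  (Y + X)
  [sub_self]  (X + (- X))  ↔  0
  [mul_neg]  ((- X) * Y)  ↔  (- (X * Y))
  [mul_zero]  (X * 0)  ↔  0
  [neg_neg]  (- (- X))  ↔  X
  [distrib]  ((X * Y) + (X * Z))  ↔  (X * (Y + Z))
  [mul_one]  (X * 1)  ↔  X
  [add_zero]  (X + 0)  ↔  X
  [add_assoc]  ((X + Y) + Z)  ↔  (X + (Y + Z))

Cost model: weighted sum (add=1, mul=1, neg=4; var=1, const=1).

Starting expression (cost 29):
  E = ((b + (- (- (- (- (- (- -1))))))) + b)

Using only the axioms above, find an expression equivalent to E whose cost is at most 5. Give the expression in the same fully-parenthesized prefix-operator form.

((b + -1) + b)   [cost 5]

step 1: neg_neg (→) rewrites (- (- (- (- (- (- -1)))))) into (- (- (- (- -1)))), now ((b + (- (- (- (- -1))))) + b)
step 2: neg_neg (→) rewrites (- (- (- (- -1)))) into (- (- -1)), now ((b + (- (- -1))) + b)
step 3: neg_neg (→) rewrites (- (- -1)) into -1, reaching cost 5 (bound 5)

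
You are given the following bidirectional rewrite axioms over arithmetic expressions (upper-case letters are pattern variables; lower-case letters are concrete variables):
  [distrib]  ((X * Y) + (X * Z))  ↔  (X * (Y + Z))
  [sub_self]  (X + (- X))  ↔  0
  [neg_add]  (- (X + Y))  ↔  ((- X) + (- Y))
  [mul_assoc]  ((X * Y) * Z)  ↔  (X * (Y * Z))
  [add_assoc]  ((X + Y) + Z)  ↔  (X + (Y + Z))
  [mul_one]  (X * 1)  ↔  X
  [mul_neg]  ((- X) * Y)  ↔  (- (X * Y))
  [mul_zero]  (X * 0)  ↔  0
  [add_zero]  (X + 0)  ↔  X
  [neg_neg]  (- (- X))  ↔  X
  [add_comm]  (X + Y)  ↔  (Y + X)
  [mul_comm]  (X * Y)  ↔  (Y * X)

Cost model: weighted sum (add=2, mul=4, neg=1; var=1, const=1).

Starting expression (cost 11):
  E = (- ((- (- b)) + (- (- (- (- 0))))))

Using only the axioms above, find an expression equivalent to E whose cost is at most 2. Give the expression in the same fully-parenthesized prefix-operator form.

(1) (- (- (- 0)))  =[neg_neg →]=  (- 0)    ⊢ (- ((- (- b)) + (- (- 0))))
(2) (- (- 0))  =[neg_neg →]=  0    ⊢ (- ((- (- b)) + 0))
(3) (- (- b))  =[neg_neg →]=  b    ⊢ (- (b + 0))
(4) (b + 0)  =[add_zero →]=  b    ⊢ cost 2, within 2

(- b)   [cost 2]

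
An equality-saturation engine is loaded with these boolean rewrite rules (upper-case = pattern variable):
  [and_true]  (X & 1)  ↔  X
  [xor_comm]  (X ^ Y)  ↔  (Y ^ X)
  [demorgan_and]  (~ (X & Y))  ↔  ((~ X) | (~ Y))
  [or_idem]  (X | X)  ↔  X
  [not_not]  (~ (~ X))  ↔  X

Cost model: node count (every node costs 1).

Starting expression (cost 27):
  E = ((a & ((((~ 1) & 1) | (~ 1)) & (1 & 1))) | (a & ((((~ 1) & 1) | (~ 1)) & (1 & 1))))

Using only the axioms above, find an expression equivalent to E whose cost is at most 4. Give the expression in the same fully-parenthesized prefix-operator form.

(1) ((a & ((((~ 1) & 1) | (~ 1)) & (1 & 1))) | (a & ((((~ 1) & 1) | (~ 1)) & (1 & 1))))  =[or_idem →]=  (a & ((((~ 1) & 1) | (~ 1)) & (1 & 1)))
(2) (1 & 1)  =[and_true →]=  1    ⊢ (a & ((((~ 1) & 1) | (~ 1)) & 1))
(3) ((((~ 1) & 1) | (~ 1)) & 1)  =[and_true →]=  (((~ 1) & 1) | (~ 1))    ⊢ (a & (((~ 1) & 1) | (~ 1)))
(4) ((~ 1) & 1)  =[and_true →]=  (~ 1)    ⊢ (a & ((~ 1) | (~ 1)))
(5) ((~ 1) | (~ 1))  =[or_idem →]=  (~ 1)    ⊢ cost 4, within 4

(a & (~ 1))   [cost 4]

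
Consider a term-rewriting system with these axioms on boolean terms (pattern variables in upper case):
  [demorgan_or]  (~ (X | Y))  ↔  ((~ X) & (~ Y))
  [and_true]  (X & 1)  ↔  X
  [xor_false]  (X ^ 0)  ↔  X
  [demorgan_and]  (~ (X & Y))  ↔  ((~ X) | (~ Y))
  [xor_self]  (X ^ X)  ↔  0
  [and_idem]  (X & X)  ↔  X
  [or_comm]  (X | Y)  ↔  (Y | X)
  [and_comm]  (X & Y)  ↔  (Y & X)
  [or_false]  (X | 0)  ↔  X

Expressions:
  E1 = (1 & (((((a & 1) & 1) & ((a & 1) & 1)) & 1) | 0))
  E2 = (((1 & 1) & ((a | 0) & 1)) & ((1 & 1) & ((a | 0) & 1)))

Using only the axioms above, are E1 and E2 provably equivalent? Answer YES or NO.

YES

(1) (((a & 1) & 1) & ((a & 1) & 1))  =[and_idem →]=  ((a & 1) & 1)    ⊢ (1 & ((((a & 1) & 1) & 1) | 0))
(2) ((((a & 1) & 1) & 1) | 0)  =[or_false →]=  (((a & 1) & 1) & 1)    ⊢ (1 & (((a & 1) & 1) & 1))
(3) (((a & 1) & 1) & 1)  =[and_true →]=  ((a & 1) & 1)    ⊢ (1 & ((a & 1) & 1))
(4) (a & 1)  =[and_true →]=  a    ⊢ (1 & (a & 1))
(5) 1  =[and_true ←]=  (1 & 1)    ⊢ ((1 & 1) & (a & 1))
(6) a  =[or_false ←]=  (a | 0)    ⊢ ((1 & 1) & ((a | 0) & 1))
(7) ((1 & 1) & ((a | 0) & 1))  =[and_idem ←]=  (((1 & 1) & ((a | 0) & 1)) & ((1 & 1) & ((a | 0) & 1)))    ⊢ E2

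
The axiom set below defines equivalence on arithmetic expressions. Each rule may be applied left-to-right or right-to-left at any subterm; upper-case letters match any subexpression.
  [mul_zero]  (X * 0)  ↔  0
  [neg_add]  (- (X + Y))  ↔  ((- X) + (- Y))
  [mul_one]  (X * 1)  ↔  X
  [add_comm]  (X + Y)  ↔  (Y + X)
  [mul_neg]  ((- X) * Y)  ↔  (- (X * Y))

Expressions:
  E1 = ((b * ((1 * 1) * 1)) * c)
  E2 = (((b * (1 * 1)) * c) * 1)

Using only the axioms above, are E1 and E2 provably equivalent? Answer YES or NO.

1. [mul_one →] ((1 * 1) * 1)  →  (1 * 1);  E1 = ((b * (1 * 1)) * c)
2. [mul_one →] (1 * 1)  →  1;  E1 = ((b * 1) * c)
3. [mul_one →] (b * 1)  →  b;  E1 = (b * c)
4. [mul_one ←] (b * c)  →  ((b * c) * 1)
5. [mul_one ←] b  →  (b * 1);  E1 = (((b * 1) * c) * 1)
6. [mul_one ←] 1  →  (1 * 1);  this is E2

YES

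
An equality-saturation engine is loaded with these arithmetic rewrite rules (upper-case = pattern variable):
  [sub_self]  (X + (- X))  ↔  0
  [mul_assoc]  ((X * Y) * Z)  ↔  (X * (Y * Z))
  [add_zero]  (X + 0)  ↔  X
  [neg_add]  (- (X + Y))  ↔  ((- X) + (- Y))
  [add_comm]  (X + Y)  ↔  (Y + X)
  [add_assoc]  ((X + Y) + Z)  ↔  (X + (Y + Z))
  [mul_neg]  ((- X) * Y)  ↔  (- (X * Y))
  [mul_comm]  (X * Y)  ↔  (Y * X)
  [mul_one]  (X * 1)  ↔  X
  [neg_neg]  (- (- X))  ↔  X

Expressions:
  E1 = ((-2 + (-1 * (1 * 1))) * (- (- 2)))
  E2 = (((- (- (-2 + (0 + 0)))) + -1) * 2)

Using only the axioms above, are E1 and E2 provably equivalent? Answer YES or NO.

step 1: neg_neg (→) rewrites (- (- 2)) into 2, now ((-2 + (-1 * (1 * 1))) * 2)
step 2: mul_one (→) rewrites (1 * 1) into 1, now ((-2 + (-1 * 1)) * 2)
step 3: mul_one (→) rewrites (-1 * 1) into -1, now ((-2 + -1) * 2)
step 4: neg_neg (←) rewrites -2 into (- (- -2)), now (((- (- -2)) + -1) * 2)
step 5: add_zero (←) rewrites -2 into (-2 + 0), now (((- (- (-2 + 0))) + -1) * 2)
step 6: add_zero (←) rewrites 0 into (0 + 0), which is E2

YES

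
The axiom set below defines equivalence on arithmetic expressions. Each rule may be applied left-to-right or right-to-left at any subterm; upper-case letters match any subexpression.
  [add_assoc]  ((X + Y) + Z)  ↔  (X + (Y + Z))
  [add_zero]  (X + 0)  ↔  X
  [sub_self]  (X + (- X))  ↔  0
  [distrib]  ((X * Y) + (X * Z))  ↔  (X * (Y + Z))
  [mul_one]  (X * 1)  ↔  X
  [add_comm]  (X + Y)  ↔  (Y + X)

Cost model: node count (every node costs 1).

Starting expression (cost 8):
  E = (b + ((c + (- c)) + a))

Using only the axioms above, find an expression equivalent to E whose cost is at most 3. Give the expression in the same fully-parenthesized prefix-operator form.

(b + a)   [cost 3]

(1) (c + (- c))  =[sub_self →]=  0    ⊢ (b + (0 + a))
(2) (0 + a)  =[add_comm →]=  (a + 0)    ⊢ (b + (a + 0))
(3) (a + 0)  =[add_zero →]=  a    ⊢ cost 3, within 3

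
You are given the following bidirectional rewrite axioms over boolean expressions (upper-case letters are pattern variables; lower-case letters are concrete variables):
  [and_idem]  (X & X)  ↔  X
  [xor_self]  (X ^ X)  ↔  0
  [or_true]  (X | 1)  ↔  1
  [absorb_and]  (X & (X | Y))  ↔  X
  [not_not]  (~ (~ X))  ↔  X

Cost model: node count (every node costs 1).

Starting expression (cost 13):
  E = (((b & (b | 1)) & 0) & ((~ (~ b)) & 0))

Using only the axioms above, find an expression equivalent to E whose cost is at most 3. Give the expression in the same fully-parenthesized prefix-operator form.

(1) (~ (~ b))  =[not_not →]=  b    ⊢ (((b & (b | 1)) & 0) & (b & 0))
(2) (b & (b | 1))  =[absorb_and →]=  b    ⊢ ((b & 0) & (b & 0))
(3) ((b & 0) & (b & 0))  =[and_idem →]=  (b & 0)    ⊢ cost 3, within 3

(b & 0)   [cost 3]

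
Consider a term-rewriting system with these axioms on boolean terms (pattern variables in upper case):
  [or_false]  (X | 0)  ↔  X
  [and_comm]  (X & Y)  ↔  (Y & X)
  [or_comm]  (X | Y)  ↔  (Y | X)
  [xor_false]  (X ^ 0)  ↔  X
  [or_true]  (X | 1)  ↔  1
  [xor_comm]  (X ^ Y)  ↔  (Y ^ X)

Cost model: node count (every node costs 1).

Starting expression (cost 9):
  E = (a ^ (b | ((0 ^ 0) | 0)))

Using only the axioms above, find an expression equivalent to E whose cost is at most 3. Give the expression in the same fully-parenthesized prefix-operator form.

(a ^ b)   [cost 3]

step 1: xor_false (→) rewrites (0 ^ 0) into 0, now (a ^ (b | (0 | 0)))
step 2: or_false (→) rewrites (0 | 0) into 0, now (a ^ (b | 0))
step 3: or_false (→) rewrites (b | 0) into b, reaching cost 3 (bound 3)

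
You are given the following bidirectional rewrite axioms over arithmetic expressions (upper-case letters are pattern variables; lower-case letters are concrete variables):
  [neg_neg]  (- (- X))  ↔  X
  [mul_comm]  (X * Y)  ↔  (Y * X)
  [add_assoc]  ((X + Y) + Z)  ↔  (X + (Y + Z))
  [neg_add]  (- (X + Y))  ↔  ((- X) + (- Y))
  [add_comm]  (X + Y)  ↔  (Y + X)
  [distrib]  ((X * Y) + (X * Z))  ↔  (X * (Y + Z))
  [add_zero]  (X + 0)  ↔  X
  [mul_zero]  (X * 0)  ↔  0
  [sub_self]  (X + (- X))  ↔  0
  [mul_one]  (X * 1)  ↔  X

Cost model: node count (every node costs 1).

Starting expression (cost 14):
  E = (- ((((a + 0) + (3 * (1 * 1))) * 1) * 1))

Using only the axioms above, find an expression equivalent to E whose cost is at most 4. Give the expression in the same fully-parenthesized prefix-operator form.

step 1: mul_one (→) rewrites (1 * 1) into 1, now (- ((((a + 0) + (3 * 1)) * 1) * 1))
step 2: add_zero (→) rewrites (a + 0) into a, now (- (((a + (3 * 1)) * 1) * 1))
step 3: mul_one (→) rewrites (3 * 1) into 3, now (- (((a + 3) * 1) * 1))
step 4: mul_one (→) rewrites ((a + 3) * 1) into (a + 3), now (- ((a + 3) * 1))
step 5: mul_one (→) rewrites ((a + 3) * 1) into (a + 3), reaching cost 4 (bound 4)

(- (a + 3))   [cost 4]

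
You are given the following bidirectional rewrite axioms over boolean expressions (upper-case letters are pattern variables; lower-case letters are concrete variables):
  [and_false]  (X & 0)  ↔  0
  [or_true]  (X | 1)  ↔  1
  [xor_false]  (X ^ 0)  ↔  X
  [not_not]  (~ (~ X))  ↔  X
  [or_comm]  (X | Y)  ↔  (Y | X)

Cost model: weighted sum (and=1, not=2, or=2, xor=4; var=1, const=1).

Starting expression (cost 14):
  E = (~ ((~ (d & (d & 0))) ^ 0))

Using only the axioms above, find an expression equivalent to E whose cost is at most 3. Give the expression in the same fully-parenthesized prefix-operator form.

(d & 0)   [cost 3]

(1) (d & 0)  =[and_false →]=  0    ⊢ (~ ((~ (d & 0)) ^ 0))
(2) ((~ (d & 0)) ^ 0)  =[xor_false →]=  (~ (d & 0))    ⊢ (~ (~ (d & 0)))
(3) (~ (~ (d & 0)))  =[not_not →]=  (d & 0)    ⊢ cost 3, within 3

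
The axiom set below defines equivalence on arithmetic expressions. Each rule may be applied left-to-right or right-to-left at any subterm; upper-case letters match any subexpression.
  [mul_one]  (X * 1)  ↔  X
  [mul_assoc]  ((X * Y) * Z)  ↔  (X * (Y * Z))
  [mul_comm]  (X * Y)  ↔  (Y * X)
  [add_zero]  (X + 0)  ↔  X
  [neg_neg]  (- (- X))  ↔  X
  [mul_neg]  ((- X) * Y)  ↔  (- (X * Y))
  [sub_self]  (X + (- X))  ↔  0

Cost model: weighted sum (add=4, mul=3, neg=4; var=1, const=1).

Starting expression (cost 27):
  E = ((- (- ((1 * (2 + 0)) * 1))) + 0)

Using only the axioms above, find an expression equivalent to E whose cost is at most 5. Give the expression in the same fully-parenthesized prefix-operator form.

step 1: add_zero (→) rewrites (2 + 0) into 2, now ((- (- ((1 * 2) * 1))) + 0)
step 2: mul_comm (→) rewrites (1 * 2) into (2 * 1), now ((- (- ((2 * 1) * 1))) + 0)
step 3: neg_neg (→) rewrites (- (- ((2 * 1) * 1))) into ((2 * 1) * 1), now (((2 * 1) * 1) + 0)
step 4: mul_one (→) rewrites (2 * 1) into 2, now ((2 * 1) + 0)
step 5: add_zero (→) rewrites ((2 * 1) + 0) into (2 * 1), reaching cost 5 (bound 5)

(2 * 1)   [cost 5]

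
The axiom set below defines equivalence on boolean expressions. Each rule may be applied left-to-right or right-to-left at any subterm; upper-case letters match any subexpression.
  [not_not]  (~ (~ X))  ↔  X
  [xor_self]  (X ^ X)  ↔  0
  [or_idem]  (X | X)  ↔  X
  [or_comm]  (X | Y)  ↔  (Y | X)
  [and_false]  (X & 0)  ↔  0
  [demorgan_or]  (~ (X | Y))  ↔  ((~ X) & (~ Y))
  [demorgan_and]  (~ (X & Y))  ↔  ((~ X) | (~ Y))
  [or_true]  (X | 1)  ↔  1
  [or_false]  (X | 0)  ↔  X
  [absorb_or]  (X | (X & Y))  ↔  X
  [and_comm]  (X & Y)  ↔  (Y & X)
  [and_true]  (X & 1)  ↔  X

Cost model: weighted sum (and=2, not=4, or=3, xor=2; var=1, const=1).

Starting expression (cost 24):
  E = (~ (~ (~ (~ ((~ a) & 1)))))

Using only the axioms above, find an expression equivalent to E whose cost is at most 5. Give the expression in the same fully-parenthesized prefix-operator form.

(~ a)   [cost 5]

1. [and_true →] ((~ a) & 1)  →  (~ a);  E = (~ (~ (~ (~ (~ a)))))
2. [not_not →] (~ (~ (~ (~ (~ a)))))  →  (~ (~ (~ a)))
3. [not_not →] (~ (~ a))  →  a;  cost 5 ≤ 5, done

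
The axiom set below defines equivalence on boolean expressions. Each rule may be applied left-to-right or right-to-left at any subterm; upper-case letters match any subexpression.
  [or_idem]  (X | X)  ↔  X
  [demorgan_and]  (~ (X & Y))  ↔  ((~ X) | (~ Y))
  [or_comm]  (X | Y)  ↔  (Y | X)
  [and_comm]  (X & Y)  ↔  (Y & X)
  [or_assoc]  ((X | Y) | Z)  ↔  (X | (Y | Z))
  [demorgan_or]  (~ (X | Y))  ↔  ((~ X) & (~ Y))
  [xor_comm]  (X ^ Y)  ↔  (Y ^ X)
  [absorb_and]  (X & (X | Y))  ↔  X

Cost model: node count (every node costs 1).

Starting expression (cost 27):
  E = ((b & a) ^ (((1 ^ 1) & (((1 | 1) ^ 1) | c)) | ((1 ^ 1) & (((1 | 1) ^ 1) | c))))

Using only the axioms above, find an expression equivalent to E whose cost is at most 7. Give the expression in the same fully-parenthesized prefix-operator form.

(1) (((1 ^ 1) & (((1 | 1) ^ 1) | c)) | ((1 ^ 1) & (((1 | 1) ^ 1) | c)))  =[or_idem →]=  ((1 ^ 1) & (((1 | 1) ^ 1) | c))    ⊢ ((b & a) ^ ((1 ^ 1) & (((1 | 1) ^ 1) | c)))
(2) (1 | 1)  =[or_idem →]=  1    ⊢ ((b & a) ^ ((1 ^ 1) & ((1 ^ 1) | c)))
(3) ((1 ^ 1) & ((1 ^ 1) | c))  =[absorb_and →]=  (1 ^ 1)    ⊢ cost 7, within 7

((b & a) ^ (1 ^ 1))   [cost 7]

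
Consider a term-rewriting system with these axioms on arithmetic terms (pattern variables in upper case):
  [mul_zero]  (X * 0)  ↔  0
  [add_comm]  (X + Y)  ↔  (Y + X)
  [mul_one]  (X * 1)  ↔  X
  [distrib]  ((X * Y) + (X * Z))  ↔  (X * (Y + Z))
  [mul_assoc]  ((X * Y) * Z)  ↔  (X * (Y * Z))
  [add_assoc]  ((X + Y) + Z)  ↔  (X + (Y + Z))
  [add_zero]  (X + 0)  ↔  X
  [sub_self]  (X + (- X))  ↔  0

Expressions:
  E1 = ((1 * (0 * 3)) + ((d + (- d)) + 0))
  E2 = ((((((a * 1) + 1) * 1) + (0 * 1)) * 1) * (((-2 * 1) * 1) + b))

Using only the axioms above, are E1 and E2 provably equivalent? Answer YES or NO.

Every axiom is a valid identity, so a rewrite proof would force E1 and E2 to agree under every assignment.
At a=0, b=0, d=0: E1 = 0 but E2 = -2; they differ, so no derivation exists.

NO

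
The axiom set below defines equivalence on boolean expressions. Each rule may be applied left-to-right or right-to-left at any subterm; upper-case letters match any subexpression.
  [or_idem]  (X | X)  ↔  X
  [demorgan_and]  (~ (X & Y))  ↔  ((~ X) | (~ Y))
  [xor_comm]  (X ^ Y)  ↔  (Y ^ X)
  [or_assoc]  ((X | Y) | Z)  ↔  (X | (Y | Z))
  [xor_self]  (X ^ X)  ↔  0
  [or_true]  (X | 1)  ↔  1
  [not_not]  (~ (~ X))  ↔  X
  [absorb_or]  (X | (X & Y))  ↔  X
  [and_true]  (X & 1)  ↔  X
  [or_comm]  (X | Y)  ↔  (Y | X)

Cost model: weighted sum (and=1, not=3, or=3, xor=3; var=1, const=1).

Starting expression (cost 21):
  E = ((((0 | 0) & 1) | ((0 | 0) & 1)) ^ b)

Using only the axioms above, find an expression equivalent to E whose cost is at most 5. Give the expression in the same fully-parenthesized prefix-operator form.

(0 ^ b)   [cost 5]

1. [or_idem →] (((0 | 0) & 1) | ((0 | 0) & 1))  →  ((0 | 0) & 1);  E = (((0 | 0) & 1) ^ b)
2. [and_true →] ((0 | 0) & 1)  →  (0 | 0);  E = ((0 | 0) ^ b)
3. [or_idem →] (0 | 0)  →  0;  cost 5 ≤ 5, done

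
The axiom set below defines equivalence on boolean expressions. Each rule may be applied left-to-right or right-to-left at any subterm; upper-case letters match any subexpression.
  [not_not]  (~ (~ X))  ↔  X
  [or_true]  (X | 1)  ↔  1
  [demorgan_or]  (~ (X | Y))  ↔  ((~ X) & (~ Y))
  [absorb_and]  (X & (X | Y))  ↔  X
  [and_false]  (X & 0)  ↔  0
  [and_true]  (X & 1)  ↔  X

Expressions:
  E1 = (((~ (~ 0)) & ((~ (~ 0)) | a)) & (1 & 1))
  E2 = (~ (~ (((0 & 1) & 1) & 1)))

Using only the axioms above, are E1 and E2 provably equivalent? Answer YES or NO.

YES

1. [absorb_and →] ((~ (~ 0)) & ((~ (~ 0)) | a))  →  (~ (~ 0));  E1 = ((~ (~ 0)) & (1 & 1))
2. [and_true →] (1 & 1)  →  1;  E1 = ((~ (~ 0)) & 1)
3. [not_not →] (~ (~ 0))  →  0;  E1 = (0 & 1)
4. [not_not ←] (0 & 1)  →  (~ (~ (0 & 1)))
5. [and_true ←] 0  →  (0 & 1);  E1 = (~ (~ ((0 & 1) & 1)))
6. [and_true ←] ((0 & 1) & 1)  →  (((0 & 1) & 1) & 1);  this is E2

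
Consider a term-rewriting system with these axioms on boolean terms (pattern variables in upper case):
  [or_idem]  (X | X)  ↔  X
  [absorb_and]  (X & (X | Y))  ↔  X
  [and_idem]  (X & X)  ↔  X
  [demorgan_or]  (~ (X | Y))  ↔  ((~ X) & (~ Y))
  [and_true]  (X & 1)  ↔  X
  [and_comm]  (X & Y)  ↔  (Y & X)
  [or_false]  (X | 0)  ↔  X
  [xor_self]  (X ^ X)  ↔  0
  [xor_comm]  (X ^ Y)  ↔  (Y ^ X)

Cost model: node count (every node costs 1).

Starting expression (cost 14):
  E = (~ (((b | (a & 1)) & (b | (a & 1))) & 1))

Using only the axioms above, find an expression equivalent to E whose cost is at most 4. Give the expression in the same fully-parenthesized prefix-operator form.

(~ (b | a))   [cost 4]

(1) ((b | (a & 1)) & (b | (a & 1)))  =[and_idem →]=  (b | (a & 1))    ⊢ (~ ((b | (a & 1)) & 1))
(2) (a & 1)  =[and_true →]=  a    ⊢ (~ ((b | a) & 1))
(3) ((b | a) & 1)  =[and_true →]=  (b | a)    ⊢ cost 4, within 4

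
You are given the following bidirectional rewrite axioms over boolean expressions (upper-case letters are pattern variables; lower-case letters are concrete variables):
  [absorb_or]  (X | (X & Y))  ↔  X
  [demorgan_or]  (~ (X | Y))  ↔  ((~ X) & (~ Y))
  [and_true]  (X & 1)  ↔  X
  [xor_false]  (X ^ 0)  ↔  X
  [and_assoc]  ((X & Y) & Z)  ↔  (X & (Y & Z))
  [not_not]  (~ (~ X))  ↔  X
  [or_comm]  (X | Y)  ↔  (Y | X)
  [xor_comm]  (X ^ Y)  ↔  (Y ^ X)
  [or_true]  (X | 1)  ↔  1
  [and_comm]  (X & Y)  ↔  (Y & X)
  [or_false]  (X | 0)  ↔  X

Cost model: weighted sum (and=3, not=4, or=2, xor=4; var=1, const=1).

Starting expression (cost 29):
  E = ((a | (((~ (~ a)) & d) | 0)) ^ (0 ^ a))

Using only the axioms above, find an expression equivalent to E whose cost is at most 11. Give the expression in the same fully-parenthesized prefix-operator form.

(1) (((~ (~ a)) & d) | 0)  =[or_false →]=  ((~ (~ a)) & d)    ⊢ ((a | ((~ (~ a)) & d)) ^ (0 ^ a))
(2) (0 ^ a)  =[xor_comm →]=  (a ^ 0)    ⊢ ((a | ((~ (~ a)) & d)) ^ (a ^ 0))
(3) (~ (~ a))  =[not_not →]=  a    ⊢ ((a | (a & d)) ^ (a ^ 0))
(4) (a | (a & d))  =[absorb_or →]=  a    ⊢ cost 11, within 11

(a ^ (a ^ 0))   [cost 11]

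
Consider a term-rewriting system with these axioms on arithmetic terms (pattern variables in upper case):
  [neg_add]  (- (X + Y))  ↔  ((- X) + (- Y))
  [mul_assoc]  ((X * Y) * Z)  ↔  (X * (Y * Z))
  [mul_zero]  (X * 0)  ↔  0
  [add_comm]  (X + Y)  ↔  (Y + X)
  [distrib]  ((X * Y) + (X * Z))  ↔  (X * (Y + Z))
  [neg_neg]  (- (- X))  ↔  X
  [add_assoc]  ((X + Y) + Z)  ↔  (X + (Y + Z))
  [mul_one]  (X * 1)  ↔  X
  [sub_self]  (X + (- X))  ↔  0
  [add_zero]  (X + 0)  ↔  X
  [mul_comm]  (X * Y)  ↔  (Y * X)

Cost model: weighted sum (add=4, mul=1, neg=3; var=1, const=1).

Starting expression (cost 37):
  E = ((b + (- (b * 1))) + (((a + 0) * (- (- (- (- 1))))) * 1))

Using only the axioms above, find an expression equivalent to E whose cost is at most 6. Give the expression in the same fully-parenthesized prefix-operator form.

step 1: neg_neg (→) rewrites (- (- (- 1))) into (- 1), now ((b + (- (b * 1))) + (((a + 0) * (- (- 1))) * 1))
step 2: mul_one (→) rewrites (b * 1) into b, now ((b + (- b)) + (((a + 0) * (- (- 1))) * 1))
step 3: mul_one (→) rewrites (((a + 0) * (- (- 1))) * 1) into ((a + 0) * (- (- 1))), now ((b + (- b)) + ((a + 0) * (- (- 1))))
step 4: sub_self (→) rewrites (b + (- b)) into 0, now (0 + ((a + 0) * (- (- 1))))
step 5: neg_neg (→) rewrites (- (- 1)) into 1, now (0 + ((a + 0) * 1))
step 6: mul_one (→) rewrites ((a + 0) * 1) into (a + 0), now (0 + (a + 0))
step 7: add_zero (→) rewrites (a + 0) into a, reaching cost 6 (bound 6)

(0 + a)   [cost 6]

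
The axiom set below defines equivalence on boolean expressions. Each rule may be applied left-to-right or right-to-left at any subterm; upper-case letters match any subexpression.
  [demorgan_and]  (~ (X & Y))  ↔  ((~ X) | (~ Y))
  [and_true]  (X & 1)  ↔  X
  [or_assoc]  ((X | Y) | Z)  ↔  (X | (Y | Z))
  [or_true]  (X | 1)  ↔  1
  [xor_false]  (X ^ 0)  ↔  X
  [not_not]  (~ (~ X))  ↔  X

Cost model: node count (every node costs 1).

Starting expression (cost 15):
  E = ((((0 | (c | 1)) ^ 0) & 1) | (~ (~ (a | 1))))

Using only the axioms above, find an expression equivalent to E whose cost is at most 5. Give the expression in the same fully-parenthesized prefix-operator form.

(1) (c | 1)  =[or_true →]=  1    ⊢ ((((0 | 1) ^ 0) & 1) | (~ (~ (a | 1))))
(2) (0 | 1)  =[or_true →]=  1    ⊢ (((1 ^ 0) & 1) | (~ (~ (a | 1))))
(3) (1 ^ 0)  =[xor_false →]=  1    ⊢ ((1 & 1) | (~ (~ (a | 1))))
(4) (1 & 1)  =[and_true →]=  1    ⊢ (1 | (~ (~ (a | 1))))
(5) (~ (~ (a | 1)))  =[not_not →]=  (a | 1)    ⊢ cost 5, within 5

(1 | (a | 1))   [cost 5]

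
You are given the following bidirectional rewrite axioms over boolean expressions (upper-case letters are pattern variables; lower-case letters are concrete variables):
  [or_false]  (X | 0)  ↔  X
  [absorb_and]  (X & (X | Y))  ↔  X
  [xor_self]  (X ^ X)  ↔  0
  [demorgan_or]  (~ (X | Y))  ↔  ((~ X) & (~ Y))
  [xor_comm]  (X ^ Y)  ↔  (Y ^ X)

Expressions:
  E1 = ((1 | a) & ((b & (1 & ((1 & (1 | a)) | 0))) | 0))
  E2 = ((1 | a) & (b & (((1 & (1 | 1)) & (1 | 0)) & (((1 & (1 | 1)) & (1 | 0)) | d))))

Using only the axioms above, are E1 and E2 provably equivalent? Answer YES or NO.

YES

1. [absorb_and →] (1 & (1 | a))  →  1;  E1 = ((1 | a) & ((b & (1 & (1 | 0))) | 0))
2. [or_false →] ((b & (1 & (1 | 0))) | 0)  →  (b & (1 & (1 | 0)));  E1 = ((1 | a) & (b & (1 & (1 | 0))))
3. [absorb_and ←] 1  →  (1 & (1 | 1));  E1 = ((1 | a) & (b & ((1 & (1 | 1)) & (1 | 0))))
4. [absorb_and ←] ((1 & (1 | 1)) & (1 | 0))  →  (((1 & (1 | 1)) & (1 | 0)) & (((1 & (1 | 1)) & (1 | 0)) | d));  this is E2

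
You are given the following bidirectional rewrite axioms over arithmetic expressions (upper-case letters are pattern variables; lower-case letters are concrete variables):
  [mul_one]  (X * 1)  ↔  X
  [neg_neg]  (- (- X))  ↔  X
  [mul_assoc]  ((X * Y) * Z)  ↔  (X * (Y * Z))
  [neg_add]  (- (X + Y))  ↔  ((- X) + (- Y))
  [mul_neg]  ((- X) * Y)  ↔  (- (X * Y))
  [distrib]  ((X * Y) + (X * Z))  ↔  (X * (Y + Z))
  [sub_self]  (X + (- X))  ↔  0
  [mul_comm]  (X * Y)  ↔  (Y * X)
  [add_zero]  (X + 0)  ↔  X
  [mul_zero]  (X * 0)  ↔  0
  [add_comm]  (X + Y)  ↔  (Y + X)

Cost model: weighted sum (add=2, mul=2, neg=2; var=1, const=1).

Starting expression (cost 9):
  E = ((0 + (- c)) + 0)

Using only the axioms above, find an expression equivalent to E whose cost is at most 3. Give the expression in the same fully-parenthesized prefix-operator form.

(- c)   [cost 3]

(1) ((0 + (- c)) + 0)  =[add_zero →]=  (0 + (- c))
(2) (0 + (- c))  =[add_comm →]=  ((- c) + 0)
(3) ((- c) + 0)  =[add_zero →]=  (- c)    ⊢ cost 3, within 3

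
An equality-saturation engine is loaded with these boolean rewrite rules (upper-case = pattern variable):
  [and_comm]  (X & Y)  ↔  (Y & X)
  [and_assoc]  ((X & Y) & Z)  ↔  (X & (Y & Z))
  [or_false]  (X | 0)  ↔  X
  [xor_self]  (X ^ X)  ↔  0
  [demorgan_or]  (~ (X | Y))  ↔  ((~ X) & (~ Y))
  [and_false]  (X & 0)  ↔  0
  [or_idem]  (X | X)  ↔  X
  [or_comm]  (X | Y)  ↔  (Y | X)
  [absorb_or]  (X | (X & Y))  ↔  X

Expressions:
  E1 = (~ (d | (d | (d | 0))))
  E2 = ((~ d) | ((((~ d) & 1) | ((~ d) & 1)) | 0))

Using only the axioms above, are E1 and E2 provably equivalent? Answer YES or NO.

YES

1. [or_false →] (d | 0)  →  d;  E1 = (~ (d | (d | d)))
2. [or_idem →] (d | d)  →  d;  E1 = (~ (d | d))
3. [or_idem →] (d | d)  →  d;  E1 = (~ d)
4. [absorb_or ←] (~ d)  →  ((~ d) | ((~ d) & 1))
5. [or_false ←] ((~ d) & 1)  →  (((~ d) & 1) | 0);  E1 = ((~ d) | (((~ d) & 1) | 0))
6. [or_idem ←] ((~ d) & 1)  →  (((~ d) & 1) | ((~ d) & 1));  this is E2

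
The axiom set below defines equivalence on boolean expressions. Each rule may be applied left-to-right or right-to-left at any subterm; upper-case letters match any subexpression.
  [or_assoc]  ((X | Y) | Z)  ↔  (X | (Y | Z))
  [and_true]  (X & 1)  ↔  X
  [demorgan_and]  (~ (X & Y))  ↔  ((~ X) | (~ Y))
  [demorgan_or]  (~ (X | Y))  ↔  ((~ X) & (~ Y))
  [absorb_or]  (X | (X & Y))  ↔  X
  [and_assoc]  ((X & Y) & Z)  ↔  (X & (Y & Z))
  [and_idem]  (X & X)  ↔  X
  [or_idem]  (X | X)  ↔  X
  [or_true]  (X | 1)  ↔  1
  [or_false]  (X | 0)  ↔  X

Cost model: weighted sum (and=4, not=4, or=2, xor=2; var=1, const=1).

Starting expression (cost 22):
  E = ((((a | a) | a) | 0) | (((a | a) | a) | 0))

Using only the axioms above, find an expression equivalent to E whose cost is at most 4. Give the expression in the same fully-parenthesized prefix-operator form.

(a | 0)   [cost 4]

(1) ((((a | a) | a) | 0) | (((a | a) | a) | 0))  =[or_idem →]=  (((a | a) | a) | 0)
(2) (a | a)  =[or_idem →]=  a    ⊢ ((a | a) | 0)
(3) (a | a)  =[or_idem →]=  a    ⊢ cost 4, within 4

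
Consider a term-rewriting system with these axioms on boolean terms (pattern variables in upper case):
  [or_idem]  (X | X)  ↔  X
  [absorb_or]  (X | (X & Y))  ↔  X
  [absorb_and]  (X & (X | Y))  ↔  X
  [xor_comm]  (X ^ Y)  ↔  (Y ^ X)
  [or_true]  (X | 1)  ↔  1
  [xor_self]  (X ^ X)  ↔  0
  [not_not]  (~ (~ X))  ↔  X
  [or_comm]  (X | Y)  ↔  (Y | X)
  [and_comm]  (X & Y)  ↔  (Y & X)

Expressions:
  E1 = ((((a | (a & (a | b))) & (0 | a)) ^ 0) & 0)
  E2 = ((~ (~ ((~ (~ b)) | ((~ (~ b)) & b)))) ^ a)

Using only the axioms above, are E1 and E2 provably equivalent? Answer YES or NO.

All listed rules preserve value, hence provable equivalence implies equal values everywhere; look for a separating assignment.
a=0, b=1 gives E1 ↦ 0, E2 ↦ 1; values differ ⇒ not provably equivalent.

NO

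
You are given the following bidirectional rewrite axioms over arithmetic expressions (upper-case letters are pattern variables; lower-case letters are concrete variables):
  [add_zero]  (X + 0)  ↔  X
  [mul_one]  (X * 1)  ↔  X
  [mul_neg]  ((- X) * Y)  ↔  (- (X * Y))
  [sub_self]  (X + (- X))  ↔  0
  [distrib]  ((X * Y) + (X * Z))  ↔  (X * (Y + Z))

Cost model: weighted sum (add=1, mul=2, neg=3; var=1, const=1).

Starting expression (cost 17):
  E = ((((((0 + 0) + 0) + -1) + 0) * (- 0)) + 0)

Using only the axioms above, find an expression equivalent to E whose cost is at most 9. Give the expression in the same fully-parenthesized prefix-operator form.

((0 + -1) * (- 0))   [cost 9]

1. [add_zero →] ((((((0 + 0) + 0) + -1) + 0) * (- 0)) + 0)  →  (((((0 + 0) + 0) + -1) + 0) * (- 0))
2. [add_zero →] ((((0 + 0) + 0) + -1) + 0)  →  (((0 + 0) + 0) + -1);  E = ((((0 + 0) + 0) + -1) * (- 0))
3. [add_zero →] (0 + 0)  →  0;  E = (((0 + 0) + -1) * (- 0))
4. [add_zero →] (0 + 0)  →  0;  cost 9 ≤ 9, done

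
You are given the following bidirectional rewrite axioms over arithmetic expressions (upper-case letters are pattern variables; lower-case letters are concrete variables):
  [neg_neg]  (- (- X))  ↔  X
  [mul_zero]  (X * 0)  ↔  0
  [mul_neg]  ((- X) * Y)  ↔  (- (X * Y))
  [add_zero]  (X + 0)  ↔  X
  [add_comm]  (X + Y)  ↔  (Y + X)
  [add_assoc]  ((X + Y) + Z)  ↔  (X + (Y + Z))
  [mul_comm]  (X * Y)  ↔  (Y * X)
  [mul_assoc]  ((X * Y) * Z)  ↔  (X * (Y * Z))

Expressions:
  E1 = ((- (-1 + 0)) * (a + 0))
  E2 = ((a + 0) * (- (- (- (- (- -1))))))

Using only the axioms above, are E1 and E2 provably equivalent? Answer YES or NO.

step 1: mul_comm (→) rewrites ((- (-1 + 0)) * (a + 0)) into ((a + 0) * (- (-1 + 0)))
step 2: add_zero (→) rewrites (-1 + 0) into -1, now ((a + 0) * (- -1))
step 3: add_zero (→) rewrites (a + 0) into a, now (a * (- -1))
step 4: neg_neg (←) rewrites (- -1) into (- (- (- -1))), now (a * (- (- (- -1))))
step 5: add_zero (←) rewrites a into (a + 0), now ((a + 0) * (- (- (- -1))))
step 6: neg_neg (←) rewrites (- -1) into (- (- (- -1))), which is E2

YES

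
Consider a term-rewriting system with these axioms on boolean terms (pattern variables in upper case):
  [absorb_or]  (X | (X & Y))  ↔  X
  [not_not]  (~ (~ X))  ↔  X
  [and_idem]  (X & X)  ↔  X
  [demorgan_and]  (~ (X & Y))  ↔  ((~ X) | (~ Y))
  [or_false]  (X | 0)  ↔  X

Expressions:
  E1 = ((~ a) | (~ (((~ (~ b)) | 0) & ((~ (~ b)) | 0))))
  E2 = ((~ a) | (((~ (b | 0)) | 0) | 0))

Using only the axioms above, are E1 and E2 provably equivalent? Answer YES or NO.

YES

1. [and_idem →] (((~ (~ b)) | 0) & ((~ (~ b)) | 0))  →  ((~ (~ b)) | 0);  E1 = ((~ a) | (~ ((~ (~ b)) | 0)))
2. [or_false →] ((~ (~ b)) | 0)  →  (~ (~ b));  E1 = ((~ a) | (~ (~ (~ b))))
3. [not_not →] (~ (~ b))  →  b;  E1 = ((~ a) | (~ b))
4. [or_false ←] b  →  (b | 0);  E1 = ((~ a) | (~ (b | 0)))
5. [or_false ←] (~ (b | 0))  →  ((~ (b | 0)) | 0);  E1 = ((~ a) | ((~ (b | 0)) | 0))
6. [or_false ←] (~ (b | 0))  →  ((~ (b | 0)) | 0);  this is E2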